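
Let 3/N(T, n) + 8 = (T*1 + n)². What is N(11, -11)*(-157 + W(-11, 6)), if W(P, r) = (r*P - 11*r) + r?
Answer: 849/8 ≈ 106.13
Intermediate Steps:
W(P, r) = -10*r + P*r (W(P, r) = (P*r - 11*r) + r = (-11*r + P*r) + r = -10*r + P*r)
N(T, n) = 3/(-8 + (T + n)²) (N(T, n) = 3/(-8 + (T*1 + n)²) = 3/(-8 + (T + n)²))
N(11, -11)*(-157 + W(-11, 6)) = (3/(-8 + (11 - 11)²))*(-157 + 6*(-10 - 11)) = (3/(-8 + 0²))*(-157 + 6*(-21)) = (3/(-8 + 0))*(-157 - 126) = (3/(-8))*(-283) = (3*(-⅛))*(-283) = -3/8*(-283) = 849/8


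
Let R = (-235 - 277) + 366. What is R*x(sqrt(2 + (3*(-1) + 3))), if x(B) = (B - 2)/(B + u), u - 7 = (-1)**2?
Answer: 1314/31 - 730*sqrt(2)/31 ≈ 9.0847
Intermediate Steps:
R = -146 (R = -512 + 366 = -146)
u = 8 (u = 7 + (-1)**2 = 7 + 1 = 8)
x(B) = (-2 + B)/(8 + B) (x(B) = (B - 2)/(B + 8) = (-2 + B)/(8 + B))
R*x(sqrt(2 + (3*(-1) + 3))) = -146*(-2 + sqrt(2 + (3*(-1) + 3)))/(8 + sqrt(2 + (3*(-1) + 3))) = -146*(-2 + sqrt(2 + (-3 + 3)))/(8 + sqrt(2 + (-3 + 3))) = -146*(-2 + sqrt(2 + 0))/(8 + sqrt(2 + 0)) = -146*(-2 + sqrt(2))/(8 + sqrt(2))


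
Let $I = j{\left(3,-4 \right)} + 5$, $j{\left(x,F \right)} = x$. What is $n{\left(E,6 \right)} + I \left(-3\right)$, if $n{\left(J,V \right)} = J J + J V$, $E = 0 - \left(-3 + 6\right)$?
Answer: $-33$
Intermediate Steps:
$E = -3$ ($E = 0 - 3 = -3$)
$n{\left(J,V \right)} = J^{2} + J V$
$I = 8$ ($I = 3 + 5 = 8$)
$n{\left(E,6 \right)} + I \left(-3\right) = - 3 \left(-3 + 6\right) + 8 \left(-3\right) = \left(-3\right) 3 - 24 = -9 - 24 = -33$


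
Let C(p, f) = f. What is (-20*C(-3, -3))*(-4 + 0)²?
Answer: 960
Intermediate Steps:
(-20*C(-3, -3))*(-4 + 0)² = (-20*(-3))*(-4 + 0)² = 60*(-4)² = 60*16 = 960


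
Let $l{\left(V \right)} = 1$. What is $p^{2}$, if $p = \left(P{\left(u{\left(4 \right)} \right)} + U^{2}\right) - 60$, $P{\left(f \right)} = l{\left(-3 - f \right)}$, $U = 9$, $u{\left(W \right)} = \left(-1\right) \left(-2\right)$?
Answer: $484$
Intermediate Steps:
$u{\left(W \right)} = 2$
$P{\left(f \right)} = 1$
$p = 22$ ($p = \left(1 + 9^{2}\right) - 60 = \left(1 + 81\right) - 60 = 82 - 60 = 22$)
$p^{2} = 22^{2} = 484$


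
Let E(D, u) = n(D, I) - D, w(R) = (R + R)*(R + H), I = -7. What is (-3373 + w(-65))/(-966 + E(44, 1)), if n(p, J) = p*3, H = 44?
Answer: 643/878 ≈ 0.73235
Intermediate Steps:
n(p, J) = 3*p
w(R) = 2*R*(44 + R) (w(R) = (R + R)*(R + 44) = (2*R)*(44 + R) = 2*R*(44 + R))
E(D, u) = 2*D (E(D, u) = 3*D - D = 2*D)
(-3373 + w(-65))/(-966 + E(44, 1)) = (-3373 + 2*(-65)*(44 - 65))/(-966 + 2*44) = (-3373 + 2*(-65)*(-21))/(-966 + 88) = (-3373 + 2730)/(-878) = -643*(-1/878) = 643/878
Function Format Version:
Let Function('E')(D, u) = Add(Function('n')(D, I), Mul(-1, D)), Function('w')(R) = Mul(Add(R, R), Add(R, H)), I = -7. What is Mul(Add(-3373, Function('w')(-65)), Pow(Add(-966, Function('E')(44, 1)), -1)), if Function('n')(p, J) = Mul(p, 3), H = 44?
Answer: Rational(643, 878) ≈ 0.73235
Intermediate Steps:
Function('n')(p, J) = Mul(3, p)
Function('w')(R) = Mul(2, R, Add(44, R)) (Function('w')(R) = Mul(Add(R, R), Add(R, 44)) = Mul(Mul(2, R), Add(44, R)) = Mul(2, R, Add(44, R)))
Function('E')(D, u) = Mul(2, D) (Function('E')(D, u) = Add(Mul(3, D), Mul(-1, D)) = Mul(2, D))
Mul(Add(-3373, Function('w')(-65)), Pow(Add(-966, Function('E')(44, 1)), -1)) = Mul(Add(-3373, Mul(2, -65, Add(44, -65))), Pow(Add(-966, Mul(2, 44)), -1)) = Mul(Add(-3373, Mul(2, -65, -21)), Pow(Add(-966, 88), -1)) = Mul(Add(-3373, 2730), Pow(-878, -1)) = Mul(-643, Rational(-1, 878)) = Rational(643, 878)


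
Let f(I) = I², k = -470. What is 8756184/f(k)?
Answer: 2189046/55225 ≈ 39.639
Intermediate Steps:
8756184/f(k) = 8756184/((-470)²) = 8756184/220900 = 8756184*(1/220900) = 2189046/55225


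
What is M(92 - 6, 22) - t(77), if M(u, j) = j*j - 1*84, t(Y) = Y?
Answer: 323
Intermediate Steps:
M(u, j) = -84 + j**2 (M(u, j) = j**2 - 84 = -84 + j**2)
M(92 - 6, 22) - t(77) = (-84 + 22**2) - 1*77 = (-84 + 484) - 77 = 400 - 77 = 323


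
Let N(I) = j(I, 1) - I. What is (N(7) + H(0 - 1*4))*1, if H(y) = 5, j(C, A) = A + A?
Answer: 0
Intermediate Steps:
j(C, A) = 2*A
N(I) = 2 - I (N(I) = 2*1 - I = 2 - I)
(N(7) + H(0 - 1*4))*1 = ((2 - 1*7) + 5)*1 = ((2 - 7) + 5)*1 = (-5 + 5)*1 = 0*1 = 0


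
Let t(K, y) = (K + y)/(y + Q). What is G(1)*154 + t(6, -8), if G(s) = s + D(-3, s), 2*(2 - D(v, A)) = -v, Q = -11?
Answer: 4391/19 ≈ 231.11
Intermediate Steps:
D(v, A) = 2 + v/2 (D(v, A) = 2 - (-1)*v/2 = 2 + v/2)
t(K, y) = (K + y)/(-11 + y) (t(K, y) = (K + y)/(y - 11) = (K + y)/(-11 + y))
G(s) = ½ + s (G(s) = s + (2 + (½)*(-3)) = s + (2 - 3/2) = s + ½ = ½ + s)
G(1)*154 + t(6, -8) = (½ + 1)*154 + (6 - 8)/(-11 - 8) = (3/2)*154 - 2/(-19) = 231 - 1/19*(-2) = 231 + 2/19 = 4391/19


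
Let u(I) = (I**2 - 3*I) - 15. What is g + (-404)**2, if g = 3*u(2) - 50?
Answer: 163115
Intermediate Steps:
u(I) = -15 + I**2 - 3*I
g = -101 (g = 3*(-15 + 2**2 - 3*2) - 50 = 3*(-15 + 4 - 6) - 50 = 3*(-17) - 50 = -51 - 50 = -101)
g + (-404)**2 = -101 + (-404)**2 = -101 + 163216 = 163115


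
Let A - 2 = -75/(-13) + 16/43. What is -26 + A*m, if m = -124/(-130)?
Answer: -662548/36335 ≈ -18.234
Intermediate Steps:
m = 62/65 (m = -124*(-1/130) = 62/65 ≈ 0.95385)
A = 4551/559 (A = 2 + (-75/(-13) + 16/43) = 2 + (-75*(-1/13) + 16*(1/43)) = 2 + (75/13 + 16/43) = 2 + 3433/559 = 4551/559 ≈ 8.1413)
-26 + A*m = -26 + (4551/559)*(62/65) = -26 + 282162/36335 = -662548/36335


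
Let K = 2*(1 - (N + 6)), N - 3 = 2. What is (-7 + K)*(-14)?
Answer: 378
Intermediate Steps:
N = 5 (N = 3 + 2 = 5)
K = -20 (K = 2*(1 - (5 + 6)) = 2*(1 - 1*11) = 2*(1 - 11) = 2*(-10) = -20)
(-7 + K)*(-14) = (-7 - 20)*(-14) = -27*(-14) = 378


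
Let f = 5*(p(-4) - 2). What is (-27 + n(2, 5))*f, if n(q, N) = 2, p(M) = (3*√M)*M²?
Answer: 250 - 12000*I ≈ 250.0 - 12000.0*I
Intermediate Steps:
p(M) = 3*M^(5/2)
f = -10 + 480*I (f = 5*(3*(-4)^(5/2) - 2) = 5*(3*(32*I) - 2) = 5*(96*I - 2) = 5*(-2 + 96*I) = -10 + 480*I ≈ -10.0 + 480.0*I)
(-27 + n(2, 5))*f = (-27 + 2)*(-10 + 480*I) = -25*(-10 + 480*I) = 250 - 12000*I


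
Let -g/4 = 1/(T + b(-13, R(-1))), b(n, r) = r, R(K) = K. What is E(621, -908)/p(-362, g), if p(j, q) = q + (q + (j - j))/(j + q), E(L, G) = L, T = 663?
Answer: -1368330168/13277 ≈ -1.0306e+5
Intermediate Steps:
g = -2/331 (g = -4/(663 - 1) = -4/662 = -4*1/662 = -2/331 ≈ -0.0060423)
p(j, q) = q + q/(j + q) (p(j, q) = q + (q + 0)/(j + q) = q + q/(j + q))
E(621, -908)/p(-362, g) = 621/((-2*(1 - 362 - 2/331)/(331*(-362 - 2/331)))) = 621/((-2/331*(-119493/331)/(-119824/331))) = 621/((-2/331*(-331/119824)*(-119493/331))) = 621/(-119493/19830872) = 621*(-19830872/119493) = -1368330168/13277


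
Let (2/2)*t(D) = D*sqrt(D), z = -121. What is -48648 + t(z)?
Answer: -48648 - 1331*I ≈ -48648.0 - 1331.0*I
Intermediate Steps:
t(D) = D**(3/2) (t(D) = D*sqrt(D) = D**(3/2))
-48648 + t(z) = -48648 + (-121)**(3/2) = -48648 - 1331*I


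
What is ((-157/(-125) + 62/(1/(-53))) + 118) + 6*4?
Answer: -392843/125 ≈ -3142.7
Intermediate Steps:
((-157/(-125) + 62/(1/(-53))) + 118) + 6*4 = ((-157*(-1/125) + 62/(-1/53)) + 118) + 24 = ((157/125 + 62*(-53)) + 118) + 24 = ((157/125 - 3286) + 118) + 24 = (-410593/125 + 118) + 24 = -395843/125 + 24 = -392843/125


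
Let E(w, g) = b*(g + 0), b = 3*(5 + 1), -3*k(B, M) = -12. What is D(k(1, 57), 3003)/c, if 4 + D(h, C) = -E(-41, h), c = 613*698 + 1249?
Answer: -76/429123 ≈ -0.00017711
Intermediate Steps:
k(B, M) = 4 (k(B, M) = -⅓*(-12) = 4)
b = 18 (b = 3*6 = 18)
E(w, g) = 18*g (E(w, g) = 18*(g + 0) = 18*g)
c = 429123 (c = 427874 + 1249 = 429123)
D(h, C) = -4 - 18*h
D(k(1, 57), 3003)/c = (-4 - 18*4)/429123 = (-4 - 72)*(1/429123) = -76*1/429123 = -76/429123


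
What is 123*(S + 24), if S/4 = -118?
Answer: -55104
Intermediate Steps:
S = -472 (S = 4*(-118) = -472)
123*(S + 24) = 123*(-472 + 24) = 123*(-448) = -55104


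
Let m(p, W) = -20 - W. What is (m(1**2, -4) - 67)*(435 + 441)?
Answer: -72708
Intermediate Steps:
(m(1**2, -4) - 67)*(435 + 441) = ((-20 - 1*(-4)) - 67)*(435 + 441) = ((-20 + 4) - 67)*876 = (-16 - 67)*876 = -83*876 = -72708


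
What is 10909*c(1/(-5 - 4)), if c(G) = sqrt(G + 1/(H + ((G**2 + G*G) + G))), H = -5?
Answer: 10909*I*sqrt(117523)/618 ≈ 6051.4*I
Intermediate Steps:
c(G) = sqrt(G + 1/(-5 + G + 2*G**2)) (c(G) = sqrt(G + 1/(-5 + ((G**2 + G*G) + G))) = sqrt(G + 1/(-5 + ((G**2 + G**2) + G))) = sqrt(G + 1/(-5 + (2*G**2 + G))) = sqrt(G + 1/(-5 + (G + 2*G**2))) = sqrt(G + 1/(-5 + G + 2*G**2)))
10909*c(1/(-5 - 4)) = 10909*sqrt((1 + (-5 + 1/(-5 - 4) + 2*(1/(-5 - 4))**2)/(-5 - 4))/(-5 + 1/(-5 - 4) + 2*(1/(-5 - 4))**2)) = 10909*sqrt((1 + (-5 + 1/(-9) + 2*(1/(-9))**2)/(-9))/(-5 + 1/(-9) + 2*(1/(-9))**2)) = 10909*sqrt((1 - (-5 - 1/9 + 2*(-1/9)**2)/9)/(-5 - 1/9 + 2*(-1/9)**2)) = 10909*sqrt((1 - (-5 - 1/9 + 2*(1/81))/9)/(-5 - 1/9 + 2*(1/81))) = 10909*sqrt((1 - (-5 - 1/9 + 2/81)/9)/(-5 - 1/9 + 2/81)) = 10909*sqrt((1 - 1/9*(-412/81))/(-412/81)) = 10909*sqrt(-81*(1 + 412/729)/412) = 10909*sqrt(-81/412*1141/729) = 10909*sqrt(-1141/3708) = 10909*(I*sqrt(117523)/618) = 10909*I*sqrt(117523)/618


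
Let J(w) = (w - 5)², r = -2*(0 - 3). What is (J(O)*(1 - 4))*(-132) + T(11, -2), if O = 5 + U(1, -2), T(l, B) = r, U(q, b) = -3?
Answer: 3570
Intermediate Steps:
r = 6 (r = -2*(-3) = 6)
T(l, B) = 6
O = 2 (O = 5 - 3 = 2)
J(w) = (-5 + w)²
(J(O)*(1 - 4))*(-132) + T(11, -2) = ((-5 + 2)²*(1 - 4))*(-132) + 6 = ((-3)²*(-3))*(-132) + 6 = (9*(-3))*(-132) + 6 = -27*(-132) + 6 = 3564 + 6 = 3570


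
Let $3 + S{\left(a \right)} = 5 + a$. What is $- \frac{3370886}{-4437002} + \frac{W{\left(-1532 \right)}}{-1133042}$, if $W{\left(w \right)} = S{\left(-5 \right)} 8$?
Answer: $\frac{954865475815}{1256827405021} \approx 0.75974$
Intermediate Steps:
$S{\left(a \right)} = 2 + a$ ($S{\left(a \right)} = -3 + \left(5 + a\right) = 2 + a$)
$W{\left(w \right)} = -24$ ($W{\left(w \right)} = \left(2 - 5\right) 8 = \left(-3\right) 8 = -24$)
$- \frac{3370886}{-4437002} + \frac{W{\left(-1532 \right)}}{-1133042} = - \frac{3370886}{-4437002} - \frac{24}{-1133042} = \left(-3370886\right) \left(- \frac{1}{4437002}\right) - - \frac{12}{566521} = \frac{1685443}{2218501} + \frac{12}{566521} = \frac{954865475815}{1256827405021}$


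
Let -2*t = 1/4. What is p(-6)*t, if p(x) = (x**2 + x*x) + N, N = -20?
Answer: -13/2 ≈ -6.5000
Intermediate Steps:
p(x) = -20 + 2*x**2 (p(x) = (x**2 + x*x) - 20 = (x**2 + x**2) - 20 = 2*x**2 - 20 = -20 + 2*x**2)
t = -1/8 (t = -1/2/4 = -1/2*1/4 = -1/8 ≈ -0.12500)
p(-6)*t = (-20 + 2*(-6)**2)*(-1/8) = (-20 + 2*36)*(-1/8) = (-20 + 72)*(-1/8) = 52*(-1/8) = -13/2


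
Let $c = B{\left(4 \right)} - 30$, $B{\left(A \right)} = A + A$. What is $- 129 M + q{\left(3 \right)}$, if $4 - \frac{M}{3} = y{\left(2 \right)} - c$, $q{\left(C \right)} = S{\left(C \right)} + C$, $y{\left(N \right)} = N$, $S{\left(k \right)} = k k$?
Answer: $7752$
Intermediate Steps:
$B{\left(A \right)} = 2 A$
$c = -22$ ($c = 2 \cdot 4 - 30 = 8 - 30 = -22$)
$S{\left(k \right)} = k^{2}$
$q{\left(C \right)} = C + C^{2}$ ($q{\left(C \right)} = C^{2} + C = C + C^{2}$)
$M = -60$ ($M = 12 - 3 \left(2 - -22\right) = 12 - 3 \left(2 + 22\right) = 12 - 72 = -60$)
$- 129 M + q{\left(3 \right)} = \left(-129\right) \left(-60\right) + 3 \left(1 + 3\right) = 7740 + 3 \cdot 4 = 7740 + 12 = 7752$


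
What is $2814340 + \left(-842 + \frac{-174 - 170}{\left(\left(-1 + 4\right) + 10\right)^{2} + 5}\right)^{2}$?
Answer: $\frac{26693116936}{7569} \approx 3.5266 \cdot 10^{6}$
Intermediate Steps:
$2814340 + \left(-842 + \frac{-174 - 170}{\left(\left(-1 + 4\right) + 10\right)^{2} + 5}\right)^{2} = 2814340 + \left(-842 - \frac{344}{\left(3 + 10\right)^{2} + 5}\right)^{2} = 2814340 + \left(-842 - \frac{344}{13^{2} + 5}\right)^{2} = 2814340 + \left(-842 - \frac{344}{169 + 5}\right)^{2} = 2814340 + \left(-842 - \frac{344}{174}\right)^{2} = 2814340 + \left(-842 - \frac{172}{87}\right)^{2} = 2814340 + \left(- \frac{73426}{87}\right)^{2} = 2814340 + \frac{5391377476}{7569} = \frac{26693116936}{7569}$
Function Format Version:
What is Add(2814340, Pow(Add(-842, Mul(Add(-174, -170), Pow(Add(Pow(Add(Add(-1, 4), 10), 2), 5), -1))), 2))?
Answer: Rational(26693116936, 7569) ≈ 3.5266e+6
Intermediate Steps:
Add(2814340, Pow(Add(-842, Mul(Add(-174, -170), Pow(Add(Pow(Add(Add(-1, 4), 10), 2), 5), -1))), 2)) = Add(2814340, Pow(Add(-842, Mul(-344, Pow(Add(Pow(Add(3, 10), 2), 5), -1))), 2)) = Add(2814340, Pow(Add(-842, Mul(-344, Pow(Add(Pow(13, 2), 5), -1))), 2)) = Add(2814340, Pow(Add(-842, Mul(-344, Pow(Add(169, 5), -1))), 2)) = Add(2814340, Pow(Add(-842, Mul(-344, Pow(174, -1))), 2)) = Add(2814340, Pow(Add(-842, Mul(-344, Rational(1, 174))), 2)) = Add(2814340, Pow(Add(-842, Rational(-172, 87)), 2)) = Add(2814340, Pow(Rational(-73426, 87), 2)) = Add(2814340, Rational(5391377476, 7569)) = Rational(26693116936, 7569)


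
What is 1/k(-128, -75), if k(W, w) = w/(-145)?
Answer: 29/15 ≈ 1.9333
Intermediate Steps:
k(W, w) = -w/145 (k(W, w) = w*(-1/145) = -w/145)
1/k(-128, -75) = 1/(-1/145*(-75)) = 1/(15/29) = 29/15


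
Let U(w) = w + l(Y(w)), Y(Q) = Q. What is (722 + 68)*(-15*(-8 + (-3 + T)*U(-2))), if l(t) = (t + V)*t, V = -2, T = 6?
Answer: -118500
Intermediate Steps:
l(t) = t*(-2 + t) (l(t) = (t - 2)*t = (-2 + t)*t = t*(-2 + t))
U(w) = w + w*(-2 + w)
(722 + 68)*(-15*(-8 + (-3 + T)*U(-2))) = (722 + 68)*(-15*(-8 + (-3 + 6)*(-2*(-1 - 2)))) = 790*(-15*(-8 + 3*(-2*(-3)))) = 790*(-15*(-8 + 3*6)) = 790*(-15*(-8 + 18)) = 790*(-15*10) = 790*(-150) = -118500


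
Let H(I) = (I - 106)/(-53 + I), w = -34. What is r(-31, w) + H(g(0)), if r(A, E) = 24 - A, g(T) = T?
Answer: 57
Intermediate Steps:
H(I) = (-106 + I)/(-53 + I)
r(-31, w) + H(g(0)) = (24 - 1*(-31)) + (-106 + 0)/(-53 + 0) = (24 + 31) - 106/(-53) = 55 - 1/53*(-106) = 55 + 2 = 57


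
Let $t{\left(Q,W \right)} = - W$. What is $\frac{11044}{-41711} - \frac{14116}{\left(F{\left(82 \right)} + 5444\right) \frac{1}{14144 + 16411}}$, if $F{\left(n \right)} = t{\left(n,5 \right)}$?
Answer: $- \frac{856695912976}{10803149} \approx -79301.0$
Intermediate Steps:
$F{\left(n \right)} = -5$ ($F{\left(n \right)} = \left(-1\right) 5 = -5$)
$\frac{11044}{-41711} - \frac{14116}{\left(F{\left(82 \right)} + 5444\right) \frac{1}{14144 + 16411}} = \frac{11044}{-41711} - \frac{14116}{\left(-5 + 5444\right) \frac{1}{14144 + 16411}} = 11044 \left(- \frac{1}{41711}\right) - \frac{14116}{5439 \cdot \frac{1}{30555}} = - \frac{11044}{41711} - \frac{14116}{5439 \cdot \frac{1}{30555}} = - \frac{11044}{41711} - \frac{14116}{\frac{259}{1455}} = - \frac{11044}{41711} - \frac{20538780}{259} = - \frac{856695912976}{10803149}$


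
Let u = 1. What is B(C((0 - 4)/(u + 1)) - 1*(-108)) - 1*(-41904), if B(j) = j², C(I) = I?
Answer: 53140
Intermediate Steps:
B(C((0 - 4)/(u + 1)) - 1*(-108)) - 1*(-41904) = ((0 - 4)/(1 + 1) - 1*(-108))² - 1*(-41904) = (-4/2 + 108)² + 41904 = (-4*½ + 108)² + 41904 = (-2 + 108)² + 41904 = 106² + 41904 = 11236 + 41904 = 53140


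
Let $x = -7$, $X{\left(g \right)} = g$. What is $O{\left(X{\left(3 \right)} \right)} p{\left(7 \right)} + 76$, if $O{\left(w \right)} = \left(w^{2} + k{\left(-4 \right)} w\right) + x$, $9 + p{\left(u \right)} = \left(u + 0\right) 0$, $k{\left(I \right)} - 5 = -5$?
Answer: $58$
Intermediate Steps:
$k{\left(I \right)} = 0$ ($k{\left(I \right)} = 5 - 5 = 0$)
$p{\left(u \right)} = -9$ ($p{\left(u \right)} = -9 + \left(u + 0\right) 0 = -9 + u 0 = -9 + 0 = -9$)
$O{\left(w \right)} = -7 + w^{2}$ ($O{\left(w \right)} = \left(w^{2} + 0 w\right) - 7 = \left(w^{2} + 0\right) - 7 = w^{2} - 7 = -7 + w^{2}$)
$O{\left(X{\left(3 \right)} \right)} p{\left(7 \right)} + 76 = \left(-7 + 3^{2}\right) \left(-9\right) + 76 = \left(-7 + 9\right) \left(-9\right) + 76 = 2 \left(-9\right) + 76 = -18 + 76 = 58$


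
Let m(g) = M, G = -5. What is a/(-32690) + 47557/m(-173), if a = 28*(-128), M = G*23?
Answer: -22203231/53705 ≈ -413.43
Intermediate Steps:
M = -115 (M = -5*23 = -115)
a = -3584
m(g) = -115
a/(-32690) + 47557/m(-173) = -3584/(-32690) + 47557/(-115) = -3584*(-1/32690) + 47557*(-1/115) = 256/2335 - 47557/115 = -22203231/53705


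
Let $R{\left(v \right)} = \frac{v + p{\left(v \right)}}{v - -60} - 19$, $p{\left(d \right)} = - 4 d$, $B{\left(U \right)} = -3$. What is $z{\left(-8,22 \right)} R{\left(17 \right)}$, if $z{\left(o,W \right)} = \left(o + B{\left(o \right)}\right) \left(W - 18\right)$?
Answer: $\frac{6056}{7} \approx 865.14$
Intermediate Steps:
$z{\left(o,W \right)} = \left(-18 + W\right) \left(-3 + o\right)$ ($z{\left(o,W \right)} = \left(o - 3\right) \left(W - 18\right) = \left(-3 + o\right) \left(-18 + W\right) = \left(-18 + W\right) \left(-3 + o\right)$)
$R{\left(v \right)} = -19 - \frac{3 v}{60 + v}$ ($R{\left(v \right)} = \frac{v - 4 v}{v - -60} - 19 = \frac{\left(-3\right) v}{v + 60} - 19 = \frac{\left(-3\right) v}{60 + v} - 19 = - \frac{3 v}{60 + v} - 19 = -19 - \frac{3 v}{60 + v}$)
$z{\left(-8,22 \right)} R{\left(17 \right)} = \left(54 - -144 - 66 + 22 \left(-8\right)\right) \frac{2 \left(-570 - 187\right)}{60 + 17} = \left(54 + 144 - 66 - 176\right) \frac{2 \left(-570 - 187\right)}{77} = - 44 \cdot 2 \cdot \frac{1}{77} \left(-757\right) = \left(-44\right) \left(- \frac{1514}{77}\right) = \frac{6056}{7}$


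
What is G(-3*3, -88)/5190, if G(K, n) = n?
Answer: -44/2595 ≈ -0.016956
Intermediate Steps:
G(-3*3, -88)/5190 = -88/5190 = -88*1/5190 = -44/2595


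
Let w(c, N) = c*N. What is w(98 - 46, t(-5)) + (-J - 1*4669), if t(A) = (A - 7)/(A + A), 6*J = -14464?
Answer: -32939/15 ≈ -2195.9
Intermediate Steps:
J = -7232/3 (J = (1/6)*(-14464) = -7232/3 ≈ -2410.7)
t(A) = (-7 + A)/(2*A) (t(A) = (-7 + A)/((2*A)) = (-7 + A)*(1/(2*A)) = (-7 + A)/(2*A))
w(c, N) = N*c
w(98 - 46, t(-5)) + (-J - 1*4669) = ((1/2)*(-7 - 5)/(-5))*(98 - 46) + (-1*(-7232/3) - 1*4669) = ((1/2)*(-1/5)*(-12))*52 + (7232/3 - 4669) = (6/5)*52 - 6775/3 = 312/5 - 6775/3 = -32939/15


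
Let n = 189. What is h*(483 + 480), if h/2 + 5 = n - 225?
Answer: -78966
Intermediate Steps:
h = -82 (h = -10 + 2*(189 - 225) = -10 + 2*(-36) = -10 - 72 = -82)
h*(483 + 480) = -82*(483 + 480) = -82*963 = -78966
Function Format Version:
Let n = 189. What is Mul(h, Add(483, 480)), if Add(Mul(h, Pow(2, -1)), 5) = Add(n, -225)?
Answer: -78966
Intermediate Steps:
h = -82 (h = Add(-10, Mul(2, Add(189, -225))) = Add(-10, Mul(2, -36)) = Add(-10, -72) = -82)
Mul(h, Add(483, 480)) = Mul(-82, Add(483, 480)) = Mul(-82, 963) = -78966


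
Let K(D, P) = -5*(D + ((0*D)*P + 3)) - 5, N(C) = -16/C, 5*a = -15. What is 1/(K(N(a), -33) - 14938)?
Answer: -3/44954 ≈ -6.6735e-5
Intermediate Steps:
a = -3 (a = (⅕)*(-15) = -3)
K(D, P) = -20 - 5*D (K(D, P) = -5*(D + (0*P + 3)) - 5 = -5*(D + (0 + 3)) - 5 = -5*(D + 3) - 5 = -5*(3 + D) - 5 = (-15 - 5*D) - 5 = -20 - 5*D)
1/(K(N(a), -33) - 14938) = 1/((-20 - (-80)/(-3)) - 14938) = 1/((-20 - (-80)*(-1)/3) - 14938) = 1/((-20 - 5*16/3) - 14938) = 1/((-20 - 80/3) - 14938) = 1/(-140/3 - 14938) = 1/(-44954/3) = -3/44954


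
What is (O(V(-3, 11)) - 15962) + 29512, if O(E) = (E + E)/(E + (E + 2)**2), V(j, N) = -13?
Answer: 731687/54 ≈ 13550.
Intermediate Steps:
O(E) = 2*E/(E + (2 + E)**2) (O(E) = (2*E)/(E + (2 + E)**2) = 2*E/(E + (2 + E)**2))
(O(V(-3, 11)) - 15962) + 29512 = (2*(-13)/(-13 + (2 - 13)**2) - 15962) + 29512 = (2*(-13)/(-13 + (-11)**2) - 15962) + 29512 = (2*(-13)/(-13 + 121) - 15962) + 29512 = (2*(-13)/108 - 15962) + 29512 = (2*(-13)*(1/108) - 15962) + 29512 = (-13/54 - 15962) + 29512 = -861961/54 + 29512 = 731687/54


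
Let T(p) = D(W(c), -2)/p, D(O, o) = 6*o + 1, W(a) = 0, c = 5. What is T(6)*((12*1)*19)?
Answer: -418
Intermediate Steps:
D(O, o) = 1 + 6*o
T(p) = -11/p (T(p) = (1 + 6*(-2))/p = (1 - 12)/p = -11/p)
T(6)*((12*1)*19) = (-11/6)*((12*1)*19) = (-11*⅙)*(12*19) = -11/6*228 = -418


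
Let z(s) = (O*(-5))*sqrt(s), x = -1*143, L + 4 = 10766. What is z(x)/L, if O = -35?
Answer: 175*I*sqrt(143)/10762 ≈ 0.19445*I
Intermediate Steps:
L = 10762 (L = -4 + 10766 = 10762)
x = -143
z(s) = 175*sqrt(s) (z(s) = (-35*(-5))*sqrt(s) = 175*sqrt(s))
z(x)/L = (175*sqrt(-143))/10762 = (175*(I*sqrt(143)))*(1/10762) = (175*I*sqrt(143))*(1/10762) = 175*I*sqrt(143)/10762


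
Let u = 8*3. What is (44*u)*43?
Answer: 45408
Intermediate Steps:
u = 24
(44*u)*43 = (44*24)*43 = 1056*43 = 45408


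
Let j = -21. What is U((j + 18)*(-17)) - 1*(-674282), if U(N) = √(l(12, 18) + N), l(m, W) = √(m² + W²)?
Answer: 674282 + √(51 + 6*√13) ≈ 6.7429e+5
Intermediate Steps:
l(m, W) = √(W² + m²)
U(N) = √(N + 6*√13) (U(N) = √(√(18² + 12²) + N) = √(√(324 + 144) + N) = √(√468 + N) = √(6*√13 + N) = √(N + 6*√13))
U((j + 18)*(-17)) - 1*(-674282) = √((-21 + 18)*(-17) + 6*√13) - 1*(-674282) = √(-3*(-17) + 6*√13) + 674282 = √(51 + 6*√13) + 674282 = 674282 + √(51 + 6*√13)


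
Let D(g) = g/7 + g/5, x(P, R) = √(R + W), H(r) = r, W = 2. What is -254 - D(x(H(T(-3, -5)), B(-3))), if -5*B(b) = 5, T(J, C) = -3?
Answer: -8902/35 ≈ -254.34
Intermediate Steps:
B(b) = -1 (B(b) = -⅕*5 = -1)
x(P, R) = √(2 + R) (x(P, R) = √(R + 2) = √(2 + R))
D(g) = 12*g/35 (D(g) = g*(⅐) + g*(⅕) = g/7 + g/5 = 12*g/35)
-254 - D(x(H(T(-3, -5)), B(-3))) = -254 - 12*√(2 - 1)/35 = -254 - 12*√1/35 = -254 - 12/35 = -8902/35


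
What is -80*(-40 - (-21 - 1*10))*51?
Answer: 36720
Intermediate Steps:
-80*(-40 - (-21 - 1*10))*51 = -80*(-40 - (-21 - 10))*51 = -80*(-40 - 1*(-31))*51 = -80*(-40 + 31)*51 = -80*(-9)*51 = 720*51 = 36720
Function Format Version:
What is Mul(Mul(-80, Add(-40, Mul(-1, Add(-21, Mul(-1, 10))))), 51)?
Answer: 36720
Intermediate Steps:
Mul(Mul(-80, Add(-40, Mul(-1, Add(-21, Mul(-1, 10))))), 51) = Mul(Mul(-80, Add(-40, Mul(-1, Add(-21, -10)))), 51) = Mul(Mul(-80, Add(-40, Mul(-1, -31))), 51) = Mul(Mul(-80, Add(-40, 31)), 51) = Mul(Mul(-80, -9), 51) = Mul(720, 51) = 36720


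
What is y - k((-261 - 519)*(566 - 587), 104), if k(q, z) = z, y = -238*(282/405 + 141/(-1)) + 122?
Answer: 4510388/135 ≈ 33410.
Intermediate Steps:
y = 4524428/135 (y = -238*(282*(1/405) + 141*(-1)) + 122 = -238*(94/135 - 141) + 122 = -238*(-18941/135) + 122 = 4507958/135 + 122 = 4524428/135 ≈ 33514.)
y - k((-261 - 519)*(566 - 587), 104) = 4524428/135 - 1*104 = 4524428/135 - 104 = 4510388/135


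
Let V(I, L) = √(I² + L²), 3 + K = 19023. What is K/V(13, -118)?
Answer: 19020*√14093/14093 ≈ 160.22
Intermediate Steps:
K = 19020 (K = -3 + 19023 = 19020)
K/V(13, -118) = 19020/(√(13² + (-118)²)) = 19020/(√(169 + 13924)) = 19020/(√14093) = 19020*(√14093/14093) = 19020*√14093/14093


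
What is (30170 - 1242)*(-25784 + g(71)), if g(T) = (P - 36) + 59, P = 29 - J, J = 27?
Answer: -745156352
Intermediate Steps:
P = 2 (P = 29 - 1*27 = 29 - 27 = 2)
g(T) = 25 (g(T) = (2 - 36) + 59 = -34 + 59 = 25)
(30170 - 1242)*(-25784 + g(71)) = (30170 - 1242)*(-25784 + 25) = 28928*(-25759) = -745156352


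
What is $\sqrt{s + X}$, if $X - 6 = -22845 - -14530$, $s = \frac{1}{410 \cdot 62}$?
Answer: $\frac{i \sqrt{1342269920545}}{12710} \approx 91.154 i$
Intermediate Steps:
$s = \frac{1}{25420} \approx 3.9339 \cdot 10^{-5}$
$X = -8309$ ($X = 6 - 8315 = -8309$)
$\sqrt{s + X} = \sqrt{\frac{1}{25420} - 8309} = \sqrt{- \frac{211214779}{25420}} = \frac{i \sqrt{1342269920545}}{12710}$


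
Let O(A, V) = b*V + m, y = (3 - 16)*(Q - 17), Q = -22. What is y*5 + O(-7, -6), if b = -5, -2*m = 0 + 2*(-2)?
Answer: 2567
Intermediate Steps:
m = 2 (m = -(0 + 2*(-2))/2 = -(0 - 4)/2 = -1/2*(-4) = 2)
y = 507 (y = (3 - 16)*(-22 - 17) = -13*(-39) = 507)
O(A, V) = 2 - 5*V (O(A, V) = -5*V + 2 = 2 - 5*V)
y*5 + O(-7, -6) = 507*5 + (2 - 5*(-6)) = 2535 + (2 + 30) = 2535 + 32 = 2567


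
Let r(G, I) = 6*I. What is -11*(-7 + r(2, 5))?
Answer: -253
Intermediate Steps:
-11*(-7 + r(2, 5)) = -11*(-7 + 6*5) = -11*(-7 + 30) = -11*23 = -253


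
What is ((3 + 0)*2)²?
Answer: 36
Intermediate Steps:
((3 + 0)*2)² = (3*2)² = 6² = 36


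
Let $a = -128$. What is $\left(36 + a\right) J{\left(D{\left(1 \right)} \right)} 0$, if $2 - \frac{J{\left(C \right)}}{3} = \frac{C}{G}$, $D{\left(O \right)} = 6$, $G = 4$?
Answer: $0$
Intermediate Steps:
$J{\left(C \right)} = 6 - \frac{3 C}{4}$ ($J{\left(C \right)} = 6 - 3 \frac{C}{4} = 6 - \frac{3 C}{4}$)
$\left(36 + a\right) J{\left(D{\left(1 \right)} \right)} 0 = \left(36 - 128\right) \left(6 - \frac{9}{2}\right) 0 = - 92 \left(6 - \frac{9}{2}\right) 0 = - 92 \cdot \frac{3}{2} \cdot 0 = \left(-92\right) 0 = 0$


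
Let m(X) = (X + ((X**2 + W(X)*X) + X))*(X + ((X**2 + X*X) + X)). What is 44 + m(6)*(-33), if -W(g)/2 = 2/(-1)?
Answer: -199540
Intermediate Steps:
W(g) = 4 (W(g) = -4/(-1) = -4*(-1) = -2*(-2) = 4)
m(X) = (X**2 + 6*X)*(2*X + 2*X**2) (m(X) = (X + ((X**2 + 4*X) + X))*(X + ((X**2 + X*X) + X)) = (X + (X**2 + 5*X))*(X + ((X**2 + X**2) + X)) = (X**2 + 6*X)*(X + (2*X**2 + X)) = (X**2 + 6*X)*(X + (X + 2*X**2)) = (X**2 + 6*X)*(2*X + 2*X**2))
44 + m(6)*(-33) = 44 + (2*6**2*(6 + 6**2 + 7*6))*(-33) = 44 + (2*36*(6 + 36 + 42))*(-33) = 44 + (2*36*84)*(-33) = 44 + 6048*(-33) = 44 - 199584 = -199540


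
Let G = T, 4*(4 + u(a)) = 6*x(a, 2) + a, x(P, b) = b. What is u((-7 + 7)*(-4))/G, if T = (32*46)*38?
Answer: -1/55936 ≈ -1.7878e-5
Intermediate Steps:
u(a) = -1 + a/4 (u(a) = -4 + (6*2 + a)/4 = -4 + (12 + a)/4 = -4 + (3 + a/4) = -1 + a/4)
T = 55936 (T = 1472*38 = 55936)
G = 55936
u((-7 + 7)*(-4))/G = (-1 + ((-7 + 7)*(-4))/4)/55936 = (-1 + (0*(-4))/4)*(1/55936) = (-1 + (1/4)*0)*(1/55936) = (-1 + 0)*(1/55936) = -1*1/55936 = -1/55936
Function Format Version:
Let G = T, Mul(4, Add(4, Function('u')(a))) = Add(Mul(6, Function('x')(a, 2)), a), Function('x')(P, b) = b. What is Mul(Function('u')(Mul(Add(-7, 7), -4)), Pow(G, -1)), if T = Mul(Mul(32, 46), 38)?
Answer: Rational(-1, 55936) ≈ -1.7878e-5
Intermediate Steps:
Function('u')(a) = Add(-1, Mul(Rational(1, 4), a)) (Function('u')(a) = Add(-4, Mul(Rational(1, 4), Add(Mul(6, 2), a))) = Add(-4, Mul(Rational(1, 4), Add(12, a))) = Add(-4, Add(3, Mul(Rational(1, 4), a))) = Add(-1, Mul(Rational(1, 4), a)))
T = 55936 (T = Mul(1472, 38) = 55936)
G = 55936
Mul(Function('u')(Mul(Add(-7, 7), -4)), Pow(G, -1)) = Mul(Add(-1, Mul(Rational(1, 4), Mul(Add(-7, 7), -4))), Pow(55936, -1)) = Mul(Add(-1, Mul(Rational(1, 4), Mul(0, -4))), Rational(1, 55936)) = Mul(Add(-1, Mul(Rational(1, 4), 0)), Rational(1, 55936)) = Mul(Add(-1, 0), Rational(1, 55936)) = Mul(-1, Rational(1, 55936)) = Rational(-1, 55936)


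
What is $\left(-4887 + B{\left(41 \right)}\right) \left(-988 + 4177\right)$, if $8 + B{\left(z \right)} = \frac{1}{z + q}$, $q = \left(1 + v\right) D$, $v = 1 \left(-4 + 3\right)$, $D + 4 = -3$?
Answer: $- \frac{640013166}{41} \approx -1.561 \cdot 10^{7}$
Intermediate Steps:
$D = -7$ ($D = -4 - 3 = -7$)
$v = -1$ ($v = 1 \left(-1\right) = -1$)
$q = 0$ ($q = \left(1 - 1\right) \left(-7\right) = 0 \left(-7\right) = 0$)
$B{\left(z \right)} = -8 + \frac{1}{z}$ ($B{\left(z \right)} = -8 + \frac{1}{z + 0} = -8 + \frac{1}{z}$)
$\left(-4887 + B{\left(41 \right)}\right) \left(-988 + 4177\right) = \left(-4887 - \left(8 - \frac{1}{41}\right)\right) \left(-988 + 4177\right) = \left(-4887 + \left(-8 + \frac{1}{41}\right)\right) 3189 = \left(-4887 - \frac{327}{41}\right) 3189 = \left(- \frac{200694}{41}\right) 3189 = - \frac{640013166}{41}$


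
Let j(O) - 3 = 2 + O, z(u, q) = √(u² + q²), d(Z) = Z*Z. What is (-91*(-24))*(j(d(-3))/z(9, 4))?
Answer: 30576*√97/97 ≈ 3104.5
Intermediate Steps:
d(Z) = Z²
z(u, q) = √(q² + u²)
j(O) = 5 + O (j(O) = 3 + (2 + O) = 5 + O)
(-91*(-24))*(j(d(-3))/z(9, 4)) = (-91*(-24))*((5 + (-3)²)/(√(4² + 9²))) = 2184*((5 + 9)/(√(16 + 81))) = 2184*(14/(√97)) = 2184*(14*(√97/97)) = 2184*(14*√97/97) = 30576*√97/97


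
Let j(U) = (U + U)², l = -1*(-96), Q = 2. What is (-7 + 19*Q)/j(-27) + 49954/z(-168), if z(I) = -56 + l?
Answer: 4552097/3645 ≈ 1248.9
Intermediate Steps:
l = 96
z(I) = 40 (z(I) = -56 + 96 = 40)
j(U) = 4*U² (j(U) = (2*U)² = 4*U²)
(-7 + 19*Q)/j(-27) + 49954/z(-168) = (-7 + 19*2)/((4*(-27)²)) + 49954/40 = (-7 + 38)/((4*729)) + 49954*(1/40) = 31/2916 + 24977/20 = 4552097/3645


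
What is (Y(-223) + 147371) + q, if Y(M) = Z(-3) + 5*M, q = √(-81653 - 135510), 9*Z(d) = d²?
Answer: 146257 + I*√217163 ≈ 1.4626e+5 + 466.01*I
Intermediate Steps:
Z(d) = d²/9
q = I*√217163 (q = √(-217163) = I*√217163 ≈ 466.01*I)
Y(M) = 1 + 5*M (Y(M) = (⅑)*(-3)² + 5*M = (⅑)*9 + 5*M = 1 + 5*M)
(Y(-223) + 147371) + q = ((1 + 5*(-223)) + 147371) + I*√217163 = ((1 - 1115) + 147371) + I*√217163 = (-1114 + 147371) + I*√217163 = 146257 + I*√217163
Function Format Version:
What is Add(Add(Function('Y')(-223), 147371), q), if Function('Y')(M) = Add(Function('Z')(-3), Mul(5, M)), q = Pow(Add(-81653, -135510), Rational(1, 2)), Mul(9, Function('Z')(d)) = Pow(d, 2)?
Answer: Add(146257, Mul(I, Pow(217163, Rational(1, 2)))) ≈ Add(1.4626e+5, Mul(466.01, I))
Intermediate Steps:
Function('Z')(d) = Mul(Rational(1, 9), Pow(d, 2))
q = Mul(I, Pow(217163, Rational(1, 2))) (q = Pow(-217163, Rational(1, 2)) = Mul(I, Pow(217163, Rational(1, 2))) ≈ Mul(466.01, I))
Function('Y')(M) = Add(1, Mul(5, M)) (Function('Y')(M) = Add(Mul(Rational(1, 9), Pow(-3, 2)), Mul(5, M)) = Add(Mul(Rational(1, 9), 9), Mul(5, M)) = Add(1, Mul(5, M)))
Add(Add(Function('Y')(-223), 147371), q) = Add(Add(Add(1, Mul(5, -223)), 147371), Mul(I, Pow(217163, Rational(1, 2)))) = Add(Add(Add(1, -1115), 147371), Mul(I, Pow(217163, Rational(1, 2)))) = Add(Add(-1114, 147371), Mul(I, Pow(217163, Rational(1, 2)))) = Add(146257, Mul(I, Pow(217163, Rational(1, 2))))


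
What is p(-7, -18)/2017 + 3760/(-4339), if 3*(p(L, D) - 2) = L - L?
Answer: -7575242/8751763 ≈ -0.86557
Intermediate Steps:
p(L, D) = 2 (p(L, D) = 2 + (L - L)/3 = 2 + (1/3)*0 = 2 + 0 = 2)
p(-7, -18)/2017 + 3760/(-4339) = 2/2017 + 3760/(-4339) = 2*(1/2017) + 3760*(-1/4339) = 2/2017 - 3760/4339 = -7575242/8751763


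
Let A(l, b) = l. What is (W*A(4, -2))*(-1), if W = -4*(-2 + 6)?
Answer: 64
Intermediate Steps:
W = -16 (W = -4*4 = -16)
(W*A(4, -2))*(-1) = -16*4*(-1) = -64*(-1) = 64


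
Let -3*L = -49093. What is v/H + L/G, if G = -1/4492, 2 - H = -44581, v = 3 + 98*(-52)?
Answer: -297930296819/4053 ≈ -7.3509e+7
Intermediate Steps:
L = 49093/3 (L = -1/3*(-49093) = 49093/3 ≈ 16364.)
v = -5093 (v = 3 - 5096 = -5093)
H = 44583 (H = 2 - 1*(-44581) = 2 + 44581 = 44583)
G = -1/4492 (G = -1*1/4492 = -1/4492 ≈ -0.00022262)
v/H + L/G = -5093/44583 + 49093/(3*(-1/4492)) = -5093*1/44583 + (49093/3)*(-4492) = -463/4053 - 220525756/3 = -297930296819/4053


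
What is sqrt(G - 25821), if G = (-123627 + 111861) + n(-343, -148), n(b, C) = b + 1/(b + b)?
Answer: 3*I*sqrt(40475526)/98 ≈ 194.76*I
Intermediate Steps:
n(b, C) = b + 1/(2*b)
G = -8306775/686 (G = (-123627 + 111861) + (-343 + (1/2)/(-343)) = -11766 + (-343 + (1/2)*(-1/343)) = -11766 + (-343 - 1/686) = -11766 - 235299/686 = -8306775/686 ≈ -12109.)
sqrt(G - 25821) = sqrt(-8306775/686 - 25821) = sqrt(-26019981/686) = 3*I*sqrt(40475526)/98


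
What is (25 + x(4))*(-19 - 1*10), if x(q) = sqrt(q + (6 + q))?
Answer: -725 - 29*sqrt(14) ≈ -833.51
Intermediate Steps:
x(q) = sqrt(6 + 2*q)
(25 + x(4))*(-19 - 1*10) = (25 + sqrt(6 + 2*4))*(-19 - 1*10) = (25 + sqrt(6 + 8))*(-19 - 10) = (25 + sqrt(14))*(-29) = -725 - 29*sqrt(14)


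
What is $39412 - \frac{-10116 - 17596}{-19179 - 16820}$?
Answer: $\frac{1418764876}{35999} \approx 39411.0$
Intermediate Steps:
$39412 - \frac{-10116 - 17596}{-19179 - 16820} = 39412 - - \frac{27712}{-19179 - 16820} = 39412 - - \frac{27712}{-35999} = 39412 - \left(-27712\right) \left(- \frac{1}{35999}\right) = 39412 - \frac{27712}{35999} = \frac{1418764876}{35999}$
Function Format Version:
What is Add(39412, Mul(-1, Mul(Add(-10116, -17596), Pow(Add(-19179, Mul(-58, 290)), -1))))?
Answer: Rational(1418764876, 35999) ≈ 39411.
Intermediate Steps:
Add(39412, Mul(-1, Mul(Add(-10116, -17596), Pow(Add(-19179, Mul(-58, 290)), -1)))) = Add(39412, Mul(-1, Mul(-27712, Pow(Add(-19179, -16820), -1)))) = Add(39412, Mul(-1, Mul(-27712, Pow(-35999, -1)))) = Add(39412, Mul(-1, Mul(-27712, Rational(-1, 35999)))) = Add(39412, Mul(-1, Rational(27712, 35999))) = Add(39412, Rational(-27712, 35999)) = Rational(1418764876, 35999)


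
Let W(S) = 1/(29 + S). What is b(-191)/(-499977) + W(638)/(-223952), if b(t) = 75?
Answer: -3734566259/24894852117456 ≈ -0.00015001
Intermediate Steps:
b(-191)/(-499977) + W(638)/(-223952) = 75/(-499977) + 1/((29 + 638)*(-223952)) = 75*(-1/499977) - 1/223952/667 = -25/166659 + (1/667)*(-1/223952) = -25/166659 - 1/149375984 = -3734566259/24894852117456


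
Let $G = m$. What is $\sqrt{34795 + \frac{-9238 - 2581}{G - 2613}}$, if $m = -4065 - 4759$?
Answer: $\frac{9 \sqrt{56191284818}}{11437} \approx 186.54$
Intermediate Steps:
$m = -8824$
$G = -8824$
$\sqrt{34795 + \frac{-9238 - 2581}{G - 2613}} = \sqrt{34795 + \frac{-9238 - 2581}{-8824 - 2613}} = \sqrt{34795 - \frac{11819}{-11437}} = \sqrt{34795 - - \frac{11819}{11437}} = \sqrt{34795 + \frac{11819}{11437}} = \sqrt{\frac{397962234}{11437}} = \frac{9 \sqrt{56191284818}}{11437}$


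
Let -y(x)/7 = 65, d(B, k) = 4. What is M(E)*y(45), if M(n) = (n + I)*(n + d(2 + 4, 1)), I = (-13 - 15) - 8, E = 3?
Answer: 105105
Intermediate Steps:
I = -36 (I = -28 - 8 = -36)
M(n) = (-36 + n)*(4 + n) (M(n) = (n - 36)*(n + 4) = (-36 + n)*(4 + n))
y(x) = -455 (y(x) = -7*65 = -455)
M(E)*y(45) = (-144 + 3² - 32*3)*(-455) = (-144 + 9 - 96)*(-455) = -231*(-455) = 105105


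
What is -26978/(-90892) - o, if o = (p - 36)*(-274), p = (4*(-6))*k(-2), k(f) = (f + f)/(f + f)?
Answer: -747118751/45446 ≈ -16440.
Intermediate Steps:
k(f) = 1 (k(f) = (2*f)/((2*f)) = (2*f)*(1/(2*f)) = 1)
p = -24 (p = (4*(-6))*1 = -24*1 = -24)
o = 16440 (o = (-24 - 36)*(-274) = -60*(-274) = 16440)
-26978/(-90892) - o = -26978/(-90892) - 1*16440 = -26978*(-1/90892) - 16440 = 13489/45446 - 16440 = -747118751/45446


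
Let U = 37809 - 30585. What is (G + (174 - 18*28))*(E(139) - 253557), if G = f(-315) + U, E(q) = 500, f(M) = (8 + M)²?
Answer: -25594944151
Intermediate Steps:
U = 7224
G = 101473 (G = (8 - 315)² + 7224 = (-307)² + 7224 = 94249 + 7224 = 101473)
(G + (174 - 18*28))*(E(139) - 253557) = (101473 + (174 - 18*28))*(500 - 253557) = (101473 + (174 - 504))*(-253057) = (101473 - 330)*(-253057) = 101143*(-253057) = -25594944151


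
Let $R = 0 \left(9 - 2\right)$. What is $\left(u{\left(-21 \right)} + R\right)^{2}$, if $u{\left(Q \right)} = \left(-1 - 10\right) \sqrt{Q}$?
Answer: $-2541$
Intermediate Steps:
$u{\left(Q \right)} = - 11 \sqrt{Q}$ ($u{\left(Q \right)} = \left(-1 - 10\right) \sqrt{Q} = - 11 \sqrt{Q}$)
$R = 0$ ($R = 0 \cdot 7 = 0$)
$\left(u{\left(-21 \right)} + R\right)^{2} = \left(- 11 \sqrt{-21} + 0\right)^{2} = \left(- 11 i \sqrt{21} + 0\right)^{2} = \left(- 11 i \sqrt{21}\right)^{2} = -2541$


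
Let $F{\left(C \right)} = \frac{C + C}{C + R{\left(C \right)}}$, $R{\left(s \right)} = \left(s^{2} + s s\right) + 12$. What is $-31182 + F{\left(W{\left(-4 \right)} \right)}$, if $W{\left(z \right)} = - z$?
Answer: $- \frac{187091}{6} \approx -31182.0$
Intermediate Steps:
$R{\left(s \right)} = 12 + 2 s^{2}$ ($R{\left(s \right)} = \left(s^{2} + s^{2}\right) + 12 = 2 s^{2} + 12 = 12 + 2 s^{2}$)
$F{\left(C \right)} = \frac{2 C}{12 + C + 2 C^{2}}$ ($F{\left(C \right)} = \frac{C + C}{C + \left(12 + 2 C^{2}\right)} = \frac{2 C}{12 + C + 2 C^{2}}$)
$-31182 + F{\left(W{\left(-4 \right)} \right)} = -31182 + \frac{2 \left(\left(-1\right) \left(-4\right)\right)}{12 - -4 + 2 \left(\left(-1\right) \left(-4\right)\right)^{2}} = -31182 + 2 \cdot 4 \frac{1}{12 + 4 + 2 \cdot 4^{2}} = -31182 + 2 \cdot 4 \frac{1}{12 + 4 + 2 \cdot 16} = -31182 + 2 \cdot 4 \frac{1}{12 + 4 + 32} = -31182 + 2 \cdot 4 \cdot \frac{1}{48} = -31182 + \frac{1}{6} = - \frac{187091}{6}$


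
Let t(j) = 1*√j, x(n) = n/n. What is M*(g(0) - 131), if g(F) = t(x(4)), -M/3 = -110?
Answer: -42900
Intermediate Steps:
M = 330 (M = -3*(-110) = 330)
x(n) = 1
t(j) = √j
g(F) = 1 (g(F) = √1 = 1)
M*(g(0) - 131) = 330*(1 - 131) = 330*(-130) = -42900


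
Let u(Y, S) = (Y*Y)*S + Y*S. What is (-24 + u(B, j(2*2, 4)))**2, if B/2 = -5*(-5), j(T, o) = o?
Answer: 103550976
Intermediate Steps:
B = 50 (B = 2*(-5*(-5)) = 2*25 = 50)
u(Y, S) = S*Y + S*Y**2 (u(Y, S) = Y**2*S + S*Y = S*Y**2 + S*Y = S*Y + S*Y**2)
(-24 + u(B, j(2*2, 4)))**2 = (-24 + 4*50*(1 + 50))**2 = (-24 + 4*50*51)**2 = (-24 + 10200)**2 = 10176**2 = 103550976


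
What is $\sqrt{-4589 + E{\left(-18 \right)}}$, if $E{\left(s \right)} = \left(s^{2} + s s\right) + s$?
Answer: $i \sqrt{3959} \approx 62.921 i$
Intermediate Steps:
$E{\left(s \right)} = s + 2 s^{2}$ ($E{\left(s \right)} = \left(s^{2} + s^{2}\right) + s = 2 s^{2} + s = s + 2 s^{2}$)
$\sqrt{-4589 + E{\left(-18 \right)}} = \sqrt{-4589 - 18 \left(1 + 2 \left(-18\right)\right)} = \sqrt{-4589 - 18 \left(1 - 36\right)} = \sqrt{-4589 - -630} = \sqrt{-4589 + 630} = \sqrt{-3959} = i \sqrt{3959}$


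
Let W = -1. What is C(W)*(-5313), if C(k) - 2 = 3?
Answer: -26565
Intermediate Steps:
C(k) = 5 (C(k) = 2 + 3 = 5)
C(W)*(-5313) = 5*(-5313) = -26565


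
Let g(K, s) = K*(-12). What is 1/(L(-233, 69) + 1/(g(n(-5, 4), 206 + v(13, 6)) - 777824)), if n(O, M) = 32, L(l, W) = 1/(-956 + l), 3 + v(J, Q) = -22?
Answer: -925289312/779397 ≈ -1187.2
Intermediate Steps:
v(J, Q) = -25 (v(J, Q) = -3 - 22 = -25)
g(K, s) = -12*K
1/(L(-233, 69) + 1/(g(n(-5, 4), 206 + v(13, 6)) - 777824)) = 1/(1/(-956 - 233) + 1/(-12*32 - 777824)) = 1/(1/(-1189) + 1/(-384 - 777824)) = 1/(-1/1189 + 1/(-778208)) = 1/(-1/1189 - 1/778208) = 1/(-779397/925289312) = -925289312/779397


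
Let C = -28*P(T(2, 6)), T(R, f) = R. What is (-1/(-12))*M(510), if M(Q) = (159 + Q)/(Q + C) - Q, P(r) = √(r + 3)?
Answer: -4343687/102472 + 1561*√5/256180 ≈ -42.375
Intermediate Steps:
P(r) = √(3 + r)
C = -28*√5 (C = -28*√(3 + 2) = -28*√5 ≈ -62.610)
M(Q) = -Q + (159 + Q)/(Q - 28*√5) (M(Q) = (159 + Q)/(Q - 28*√5) - Q = -Q + (159 + Q)/(Q - 28*√5))
(-1/(-12))*M(510) = (-1/(-12))*((159 + 510 - 1*510² + 28*510*√5)/(510 - 28*√5)) = (-1*(-1/12))*((159 + 510 - 1*260100 + 14280*√5)/(510 - 28*√5)) = ((159 + 510 - 260100 + 14280*√5)/(510 - 28*√5))/12 = ((-259431 + 14280*√5)/(510 - 28*√5))/12 = (-259431 + 14280*√5)/(12*(510 - 28*√5))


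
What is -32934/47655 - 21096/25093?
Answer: -610580914/398602305 ≈ -1.5318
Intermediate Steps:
-32934/47655 - 21096/25093 = -32934*1/47655 - 21096*1/25093 = -10978/15885 - 21096/25093 = -610580914/398602305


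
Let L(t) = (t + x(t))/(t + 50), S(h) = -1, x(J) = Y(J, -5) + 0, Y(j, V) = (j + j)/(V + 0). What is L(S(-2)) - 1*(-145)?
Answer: 35522/245 ≈ 144.99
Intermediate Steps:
Y(j, V) = 2*j/V (Y(j, V) = (2*j)/V = 2*j/V)
x(J) = -2*J/5 (x(J) = 2*J/(-5) + 0 = 2*J*(-⅕) + 0 = -2*J/5 + 0 = -2*J/5)
L(t) = 3*t/(5*(50 + t)) (L(t) = (t - 2*t/5)/(t + 50) = (3*t/5)/(50 + t) = 3*t/(5*(50 + t)))
L(S(-2)) - 1*(-145) = (⅗)*(-1)/(50 - 1) - 1*(-145) = (⅗)*(-1)/49 + 145 = (⅗)*(-1)*(1/49) + 145 = -3/245 + 145 = 35522/245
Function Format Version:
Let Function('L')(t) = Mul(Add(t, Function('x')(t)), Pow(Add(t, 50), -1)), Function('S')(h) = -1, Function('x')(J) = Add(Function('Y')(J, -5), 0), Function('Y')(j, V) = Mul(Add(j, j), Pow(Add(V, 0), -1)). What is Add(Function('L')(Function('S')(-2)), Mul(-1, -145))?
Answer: Rational(35522, 245) ≈ 144.99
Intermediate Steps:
Function('Y')(j, V) = Mul(2, j, Pow(V, -1)) (Function('Y')(j, V) = Mul(Mul(2, j), Pow(V, -1)) = Mul(2, j, Pow(V, -1)))
Function('x')(J) = Mul(Rational(-2, 5), J) (Function('x')(J) = Add(Mul(2, J, Pow(-5, -1)), 0) = Add(Mul(2, J, Rational(-1, 5)), 0) = Add(Mul(Rational(-2, 5), J), 0) = Mul(Rational(-2, 5), J))
Function('L')(t) = Mul(Rational(3, 5), t, Pow(Add(50, t), -1)) (Function('L')(t) = Mul(Add(t, Mul(Rational(-2, 5), t)), Pow(Add(t, 50), -1)) = Mul(Mul(Rational(3, 5), t), Pow(Add(50, t), -1)) = Mul(Rational(3, 5), t, Pow(Add(50, t), -1)))
Add(Function('L')(Function('S')(-2)), Mul(-1, -145)) = Add(Mul(Rational(3, 5), -1, Pow(Add(50, -1), -1)), Mul(-1, -145)) = Add(Mul(Rational(3, 5), -1, Pow(49, -1)), 145) = Add(Mul(Rational(3, 5), -1, Rational(1, 49)), 145) = Add(Rational(-3, 245), 145) = Rational(35522, 245)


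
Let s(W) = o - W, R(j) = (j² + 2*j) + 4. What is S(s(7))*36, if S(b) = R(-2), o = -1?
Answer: 144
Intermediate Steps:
R(j) = 4 + j² + 2*j
s(W) = -1 - W
S(b) = 4 (S(b) = 4 + (-2)² + 2*(-2) = 4 + 4 - 4 = 4)
S(s(7))*36 = 4*36 = 144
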